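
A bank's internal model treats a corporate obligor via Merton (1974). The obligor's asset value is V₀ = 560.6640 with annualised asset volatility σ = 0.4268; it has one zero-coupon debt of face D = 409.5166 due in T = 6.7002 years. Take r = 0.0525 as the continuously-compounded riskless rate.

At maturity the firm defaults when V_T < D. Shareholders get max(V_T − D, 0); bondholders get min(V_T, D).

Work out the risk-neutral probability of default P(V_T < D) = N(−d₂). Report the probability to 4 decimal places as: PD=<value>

PD=0.4799

Apply the equity-as-call identities (strike 409.5166, horizon 6.7002 years):
d₁ = [ln(V₀/D) + (r + σ²/2)T] / (σ√T)
   = [ln(560.6640/409.5166) + (0.0525 + 0.5·0.4268²)·6.7002] / (0.4268·√6.7002)
   = [0.314144 + 0.962009] / 1.104761 = 1.155140
d₂ = d₁ − σ√T = 1.155140 − 1.104761 = 0.050379
risk-neutral PD = N(−d₂) = N(-0.050379) = 0.479910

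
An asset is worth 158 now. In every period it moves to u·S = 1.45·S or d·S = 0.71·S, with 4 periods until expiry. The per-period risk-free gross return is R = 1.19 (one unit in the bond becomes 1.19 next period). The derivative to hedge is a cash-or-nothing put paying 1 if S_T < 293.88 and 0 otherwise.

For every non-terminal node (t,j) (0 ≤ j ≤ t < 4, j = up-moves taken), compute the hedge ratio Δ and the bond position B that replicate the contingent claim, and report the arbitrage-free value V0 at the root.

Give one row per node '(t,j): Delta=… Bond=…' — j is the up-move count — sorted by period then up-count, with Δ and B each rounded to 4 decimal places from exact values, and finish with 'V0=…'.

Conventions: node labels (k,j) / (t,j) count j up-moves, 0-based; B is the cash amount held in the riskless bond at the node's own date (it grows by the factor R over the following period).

Risk-neutral probability p* = (R−d)/(u−d) = (1.19−0.71)/(1.45−0.71) = 0.6486.
At maturity the claim pays: V(4,0)=1.0000, V(4,1)=1.0000, V(4,2)=1.0000, V(4,3)=0.0000, V(4,4)=0.0000
(3,0): S=56.5499. Δ = (V_up−V_dn)/(S_up−S_dn) = (1.0000−1.0000)/(81.9974−40.1505) = 0.0000. V = [p*·1.0000 + (1−p*)·1.0000]/1.19 = 0.8403. B = V − Δ·S = 0.8403.
(3,1): S=115.4893. Δ = (V_up−V_dn)/(S_up−S_dn) = (1.0000−1.0000)/(167.4595−81.9974) = 0.0000. V = [p*·1.0000 + (1−p*)·1.0000]/1.19 = 0.8403. B = V − Δ·S = 0.8403.
(3,2): S=235.8584. Δ = (V_up−V_dn)/(S_up−S_dn) = (0.0000−1.0000)/(341.9948−167.4595) = -0.0057. V = [p*·0.0000 + (1−p*)·1.0000]/1.19 = 0.2953. B = V − Δ·S = 1.6466.
(3,3): S=481.6827. Δ = (V_up−V_dn)/(S_up−S_dn) = (0.0000−0.0000)/(698.4400−341.9948) = 0.0000. V = [p*·0.0000 + (1−p*)·0.0000]/1.19 = 0.0000. B = V − Δ·S = 0.0000.
(2,0): S=79.6478. Δ = (V_up−V_dn)/(S_up−S_dn) = (0.8403−0.8403)/(115.4893−56.5499) = 0.0000. V = [p*·0.8403 + (1−p*)·0.8403]/1.19 = 0.7062. B = V − Δ·S = 0.7062.
(2,1): S=162.6610. Δ = (V_up−V_dn)/(S_up−S_dn) = (0.2953−0.8403)/(235.8585−115.4893) = -0.0045. V = [p*·0.2953 + (1−p*)·0.8403]/1.19 = 0.4090. B = V − Δ·S = 1.1456.
(2,2): S=332.1950. Δ = (V_up−V_dn)/(S_up−S_dn) = (0.0000−0.2953)/(481.6827−235.8584) = -0.0012. V = [p*·0.0000 + (1−p*)·0.2953]/1.19 = 0.0872. B = V − Δ·S = 0.4862.
(1,0): S=112.1800. Δ = (V_up−V_dn)/(S_up−S_dn) = (0.4090−0.7062)/(162.6610−79.6478) = -0.0036. V = [p*·0.4090 + (1−p*)·0.7062]/1.19 = 0.4315. B = V − Δ·S = 0.8330.
(1,1): S=229.1000. Δ = (V_up−V_dn)/(S_up−S_dn) = (0.0872−0.4090)/(332.1950−162.6610) = -0.0019. V = [p*·0.0872 + (1−p*)·0.4090]/1.19 = 0.1683. B = V − Δ·S = 0.6033.
(0,0): S=158.0000. Δ = (V_up−V_dn)/(S_up−S_dn) = (0.1683−0.4315)/(229.1000−112.1800) = -0.0023. V = [p*·0.1683 + (1−p*)·0.4315]/1.19 = 0.2191. B = V − Δ·S = 0.5748.
Check: Δ(0,0)·S0 + B(0,0) = 0.2191 = V0.

(0,0): Delta=-0.0023 Bond=0.5748
(1,0): Delta=-0.0036 Bond=0.8330
(1,1): Delta=-0.0019 Bond=0.6033
(2,0): Delta=0.0000 Bond=0.7062
(2,1): Delta=-0.0045 Bond=1.1456
(2,2): Delta=-0.0012 Bond=0.4862
(3,0): Delta=0.0000 Bond=0.8403
(3,1): Delta=0.0000 Bond=0.8403
(3,2): Delta=-0.0057 Bond=1.6466
(3,3): Delta=0.0000 Bond=0.0000
V0=0.2191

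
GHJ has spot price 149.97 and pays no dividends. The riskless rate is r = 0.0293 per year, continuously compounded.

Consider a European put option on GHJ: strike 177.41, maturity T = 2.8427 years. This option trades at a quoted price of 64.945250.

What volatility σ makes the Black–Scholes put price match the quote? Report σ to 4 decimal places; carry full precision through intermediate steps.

sigma = 0.5732

At σ = 0.5732 the Black–Scholes value reproduces the quote:
σ√T = 0.5732·√2.8427 = 0.966433
d₁ = (ln(S/K) + (r+σ²/2)T) / (σ√T) = (ln(149.97/177.41) + (0.0293+0.5732²/2)·2.8427) / 0.966433 = (-0.168028 + 0.550287) / 0.966433 = 0.395536
d₂ = d₁ − σ√T = 0.395536 − 0.966433 = -0.570897
e^{−rT} = 0.920083
N(−d₁) = 0.346224,  N(−d₂) = 0.715965
V = K·e^{−rT}·N(−d₂) − S·N(−d₁) = 116.868404 − 51.923153 = 64.945250 (the observed quote) — the price is monotone increasing in volatility, hence this σ is the only solution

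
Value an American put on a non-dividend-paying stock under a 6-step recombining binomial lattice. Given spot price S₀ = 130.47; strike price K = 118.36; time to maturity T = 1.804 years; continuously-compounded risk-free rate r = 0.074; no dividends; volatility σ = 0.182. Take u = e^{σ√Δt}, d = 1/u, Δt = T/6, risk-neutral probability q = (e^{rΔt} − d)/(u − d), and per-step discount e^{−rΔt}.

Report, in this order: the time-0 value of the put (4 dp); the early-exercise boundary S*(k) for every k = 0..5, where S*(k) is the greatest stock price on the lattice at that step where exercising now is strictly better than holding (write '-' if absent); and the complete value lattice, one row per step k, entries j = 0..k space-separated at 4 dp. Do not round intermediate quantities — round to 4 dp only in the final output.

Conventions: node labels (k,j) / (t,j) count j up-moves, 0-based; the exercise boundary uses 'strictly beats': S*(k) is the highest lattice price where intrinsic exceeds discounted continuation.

price = 3.3233
boundary = - - - 96.7137 106.8633 96.7137
tree:
3.3233
6.4178 1.2787
12.0126 2.7370 0.3042
21.6463 5.7115 0.7542 0.0000
30.8320 11.4967 1.8701 0.0000 0.0000
39.1453 21.6463 4.6368 0.0000 0.0000 0.0000
46.6689 30.8320 11.4967 0.0000 0.0000 0.0000 0.0000

Δt=0.30067  u=1.10495  d=0.90502  q=0.58761  discount=0.97800
step 6 (expiry): payoffs max(K−S,0) = 46.6689 30.8320 11.4967 0.0000 0.0000 0.0000 0.0000
step 5: (k=5,j=0): S=79.2147, K−S=39.1453, hold=36.5409 ⇒ V=39.1453 exercise | (k=5,j=1): S=96.7137, K−S=21.6463, hold=19.0420 ⇒ V=21.6463 exercise | (k=5,j=2): S=118.0782, K−S=0.2818, hold=4.6368 ⇒ V=4.6368 continue | (k=5,j=3): S=144.1623, K−S=0.0000, hold=0.0000 ⇒ V=0.0000 continue | (k=5,j=4): S=176.0084, K−S=0.0000, hold=0.0000 ⇒ V=0.0000 continue | (k=5,j=5): S=214.8896, K−S=0.0000, hold=0.0000 ⇒ V=0.0000 continue  boundary S*=96.7137
step 4: (k=4,j=0): S=87.5280, K−S=30.8320, hold=28.2277 ⇒ V=30.8320 exercise | (k=4,j=1): S=106.8633, K−S=11.4967, hold=11.3950 ⇒ V=11.4967 exercise | (k=4,j=2): S=130.4700, K−S=0.0000, hold=1.8701 ⇒ V=1.8701 continue | (k=4,j=3): S=159.2915, K−S=0.0000, hold=0.0000 ⇒ V=0.0000 continue | (k=4,j=4): S=194.4798, K−S=0.0000, hold=0.0000 ⇒ V=0.0000 continue  boundary S*=106.8633
step 3: (k=3,j=0): S=96.7137, K−S=21.6463, hold=19.0420 ⇒ V=21.6463 exercise | (k=3,j=1): S=118.0782, K−S=0.2818, hold=5.7115 ⇒ V=5.7115 continue | (k=3,j=2): S=144.1623, K−S=0.0000, hold=0.7542 ⇒ V=0.7542 continue | (k=3,j=3): S=176.0084, K−S=0.0000, hold=0.0000 ⇒ V=0.0000 continue  boundary S*=96.7137
step 2: (k=2,j=0): S=106.8633, K−S=11.4967, hold=12.0126 ⇒ V=12.0126 continue | (k=2,j=1): S=130.4700, K−S=0.0000, hold=2.7370 ⇒ V=2.7370 continue | (k=2,j=2): S=159.2915, K−S=0.0000, hold=0.3042 ⇒ V=0.3042 continue  boundary S*=-
step 1: (k=1,j=0): S=118.0782, K−S=0.2818, hold=6.4178 ⇒ V=6.4178 continue | (k=1,j=1): S=144.1623, K−S=0.0000, hold=1.2787 ⇒ V=1.2787 continue  boundary S*=-
step 0: (k=0,j=0): S=130.4700, K−S=0.0000, hold=3.3233 ⇒ V=3.3233 continue  boundary S*=-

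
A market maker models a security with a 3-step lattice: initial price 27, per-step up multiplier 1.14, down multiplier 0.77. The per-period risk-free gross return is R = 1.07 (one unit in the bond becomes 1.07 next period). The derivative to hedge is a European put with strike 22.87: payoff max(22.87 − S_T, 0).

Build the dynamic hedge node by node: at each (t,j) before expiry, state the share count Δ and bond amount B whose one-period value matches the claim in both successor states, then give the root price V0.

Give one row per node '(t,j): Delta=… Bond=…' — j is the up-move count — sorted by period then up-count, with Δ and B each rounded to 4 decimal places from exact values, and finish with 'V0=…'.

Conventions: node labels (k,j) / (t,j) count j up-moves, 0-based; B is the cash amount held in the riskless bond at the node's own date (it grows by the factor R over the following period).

Arbitrage-free pricing uses the up-move probability p* = (R−d)/(u−d) = 0.8108, discounting each step at R = 1.07.
At maturity the claim pays: V(3,0)=10.5436, V(3,1)=4.6205, V(3,2)=0.0000, V(3,3)=0.0000
Node (2,0) S=16.0083: V=(p*·4.6205+(1−p*)·10.5436)/1.07=5.3655; Δ=(4.6205−10.5436)/(18.2495−12.3264)=-1.0000; B=V−Δ·S=21.3738
Node (2,1) S=23.7006: V=(p*·0.0000+(1−p*)·4.6205)/1.07=0.8170; Δ=(0.0000−4.6205)/(27.0187−18.2495)=-0.5269; B=V−Δ·S=13.3049
Node (2,2) S=35.0892: V=(p*·0.0000+(1−p*)·0.0000)/1.07=0.0000; Δ=(0.0000−0.0000)/(40.0017−27.0187)=0.0000; B=V−Δ·S=0.0000
Node (1,0) S=20.7900: V=(p*·0.8170+(1−p*)·5.3655)/1.07=1.5678; Δ=(0.8170−5.3655)/(23.7006−16.0083)=-0.5913; B=V−Δ·S=13.8612
Node (1,1) S=30.7800: V=(p*·0.0000+(1−p*)·0.8170)/1.07=0.1445; Δ=(0.0000−0.8170)/(35.0892−23.7006)=-0.0717; B=V−Δ·S=2.3525
Node (0,0) S=27.0000: V=(p*·0.1445+(1−p*)·1.5678)/1.07=0.3867; Δ=(0.1445−1.5678)/(30.7800−20.7900)=-0.1425; B=V−Δ·S=4.2335
Verification: the root portfolio costs Δ(0,0)·S0 + B(0,0) = 0.3867, matching V0.

(0,0): Delta=-0.1425 Bond=4.2335
(1,0): Delta=-0.5913 Bond=13.8612
(1,1): Delta=-0.0717 Bond=2.3525
(2,0): Delta=-1.0000 Bond=21.3738
(2,1): Delta=-0.5269 Bond=13.3049
(2,2): Delta=0.0000 Bond=0.0000
V0=0.3867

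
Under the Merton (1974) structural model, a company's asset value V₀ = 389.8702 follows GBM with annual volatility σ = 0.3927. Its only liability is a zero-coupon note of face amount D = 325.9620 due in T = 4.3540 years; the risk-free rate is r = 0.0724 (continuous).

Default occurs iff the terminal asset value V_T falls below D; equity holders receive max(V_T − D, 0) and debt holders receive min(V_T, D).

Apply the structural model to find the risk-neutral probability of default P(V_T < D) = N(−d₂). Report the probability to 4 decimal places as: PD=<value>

Work the structural quantities from V₀ = 389.8702 against face 325.9620:
d₁ = [ln(V₀/D) + (r + σ²/2)T] / (σ√T)
   = [ln(389.8702/325.9620) + (0.0724 + 0.5·0.3927²)·4.3540] / (0.3927·√4.3540)
   = [0.179033 + 0.650952] / 0.819417 = 1.012897
d₂ = d₁ − σ√T = 1.012897 − 0.819417 = 0.193479
risk-neutral PD = N(−d₂) = N(-0.193479) = 0.423292

PD=0.4233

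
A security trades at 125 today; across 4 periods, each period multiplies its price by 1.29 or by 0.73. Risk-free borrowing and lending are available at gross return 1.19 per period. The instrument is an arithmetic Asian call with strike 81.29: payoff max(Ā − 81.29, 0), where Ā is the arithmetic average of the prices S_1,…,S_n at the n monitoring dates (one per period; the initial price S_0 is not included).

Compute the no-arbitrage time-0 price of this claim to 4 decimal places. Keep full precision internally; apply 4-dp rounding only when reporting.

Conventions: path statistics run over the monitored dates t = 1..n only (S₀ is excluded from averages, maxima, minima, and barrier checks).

Set p* = 0.8214 (from d < R < u); the path-dependent value is the discounted p*-expectation over all price paths.
Enumerate all 2^4 = 16 price paths (U = up ×1.29, D = down ×0.73); each path with k up-moves has probability p*^k·(1−p*)^(4−k).
DDDD: Ā=60.4969, payoff=0.0000, prob=0.001017
UDDD: Ā=106.9054, payoff=25.6154, prob=0.004677
DUDD: Ā=89.4054, payoff=8.1154, prob=0.004677
UUDD: Ā=157.9904, payoff=76.7004, prob=0.021516
DDUD: Ā=76.6304, payoff=0.0000, prob=0.004677
UDUD: Ā=135.4154, payoff=54.1254, prob=0.021516
DUUD: Ā=117.9154, payoff=36.6254, prob=0.021516
UUUD: Ā=208.3710, payoff=127.0810, prob=0.098974
DDDU: Ā=67.3047, payoff=0.0000, prob=0.004677
UDDU: Ā=118.9356, payoff=37.6456, prob=0.021516
DUDU: Ā=101.4356, payoff=20.1456, prob=0.021516
UUDU: Ā=179.2492, payoff=97.9592, prob=0.098974
DDUU: Ā=88.6606, payoff=7.3706, prob=0.021516
UDUU: Ā=156.6742, payoff=75.3842, prob=0.098974
DUUU: Ā=139.1742, payoff=57.8842, prob=0.098974
UUUU: Ā=245.9381, payoff=164.6481, prob=0.455281
Price = Σ prob·payoff / R^4 = 115.587047 / 2.005339 = 57.6396

price = 57.6396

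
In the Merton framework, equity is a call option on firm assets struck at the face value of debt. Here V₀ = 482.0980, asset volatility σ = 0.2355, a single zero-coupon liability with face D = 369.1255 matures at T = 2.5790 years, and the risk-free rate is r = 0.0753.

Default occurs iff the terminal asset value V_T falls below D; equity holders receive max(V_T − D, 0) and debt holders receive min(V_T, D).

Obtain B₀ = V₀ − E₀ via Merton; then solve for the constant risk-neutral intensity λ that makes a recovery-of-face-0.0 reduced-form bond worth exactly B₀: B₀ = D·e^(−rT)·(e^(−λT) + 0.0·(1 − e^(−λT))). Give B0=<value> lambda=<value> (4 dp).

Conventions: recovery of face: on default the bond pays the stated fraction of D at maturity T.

B0=296.2638 lambda=0.0100

With assets at 482.0980 and a single debt payment of 369.1255 at 2.5790 years:
d₁ = [ln(V₀/D) + (r + σ²/2)T] / (σ√T)
   = [ln(482.0980/369.1255) + (0.0753 + 0.5·0.2355²)·2.5790] / (0.2355·√2.5790)
   = [0.267011 + 0.265715] / 0.378196 = 1.408597
d₂ = d₁ − σ√T = 1.408597 − 0.378196 = 1.030402
N(d₁) = 0.920523,  N(d₂) = 0.848589,  e^(−rT) = 0.823494
E₀ = V₀·N(d₁) − D·e^(−rT)·N(d₂)
   = 482.0980·0.920523 − 369.1255·0.823494·0.848589 = 185.834242
B₀ = V₀ − E₀ = 482.0980 − 185.834242 = 296.263758
e^(−λT) = (B₀·e^(rT)/D − 0)/(1 − 0) = (296.2638·1.214338/369.1255 − 0)/1 = 0.97463940
λ = −ln(0.97463940)/2.5790 = 0.009960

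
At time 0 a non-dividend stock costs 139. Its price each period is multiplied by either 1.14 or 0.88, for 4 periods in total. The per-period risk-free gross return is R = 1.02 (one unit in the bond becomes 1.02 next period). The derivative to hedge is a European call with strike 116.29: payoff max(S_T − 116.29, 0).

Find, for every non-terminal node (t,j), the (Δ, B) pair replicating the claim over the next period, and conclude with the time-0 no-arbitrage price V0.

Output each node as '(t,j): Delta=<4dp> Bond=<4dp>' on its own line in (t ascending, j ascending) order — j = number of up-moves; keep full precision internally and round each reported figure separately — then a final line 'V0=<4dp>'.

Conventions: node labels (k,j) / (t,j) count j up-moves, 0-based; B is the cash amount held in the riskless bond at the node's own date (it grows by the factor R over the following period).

(0,0): Delta=0.8624 Bond=-85.2969
(1,0): Delta=0.7167 Bond=-69.1863
(1,1): Delta=0.9587 Bond=-102.2741
(2,0): Delta=0.4452 Bond=-41.3423
(2,1): Delta=0.8964 Bond=-95.6224
(2,2): Delta=1.0000 Bond=-111.7743
(3,0): Delta=0.0000 Bond=0.0000
(3,1): Delta=0.7397 Bond=-78.3141
(3,2): Delta=1.0000 Bond=-114.0098
(3,3): Delta=1.0000 Bond=-114.0098
V0=34.5711

The replicating-portfolio and risk-neutral prices coincide; use p* = (1.02−0.88)/(1.14−0.88) = 0.5385 for the latter.
Expiry values: V(4,0)=0.0000, V(4,1)=0.0000, V(4,2)=23.6010, V(4,3)=64.9325, V(4,4)=118.4755
(3,0): S=94.7246. Δ = (V_up−V_dn)/(S_up−S_dn) = (0.0000−0.0000)/(107.9861−83.3577) = 0.0000. V = [p*·0.0000 + (1−p*)·0.0000]/1.02 = 0.0000. B = V − Δ·S = 0.0000.
(3,1): S=122.7114. Δ = (V_up−V_dn)/(S_up−S_dn) = (23.6010−0.0000)/(139.8910−107.9861) = 0.7397. V = [p*·23.6010 + (1−p*)·0.0000]/1.02 = 12.4591. B = V − Δ·S = -78.3141.
(3,2): S=158.9671. Δ = (V_up−V_dn)/(S_up−S_dn) = (64.9325−23.6010)/(181.2225−139.8910) = 1.0000. V = [p*·64.9325 + (1−p*)·23.6010]/1.02 = 44.9573. B = V − Δ·S = -114.0098.
(3,3): S=205.9346. Δ = (V_up−V_dn)/(S_up−S_dn) = (118.4755−64.9325)/(234.7655−181.2225) = 1.0000. V = [p*·118.4755 + (1−p*)·64.9325]/1.02 = 91.9248. B = V − Δ·S = -114.0098.
(2,0): S=107.6416. Δ = (V_up−V_dn)/(S_up−S_dn) = (12.4591−0.0000)/(122.7114−94.7246) = 0.4452. V = [p*·12.4591 + (1−p*)·0.0000]/1.02 = 6.5772. B = V − Δ·S = -41.3423.
(2,1): S=139.4448. Δ = (V_up−V_dn)/(S_up−S_dn) = (44.9573−12.4591)/(158.9671−122.7114) = 0.8964. V = [p*·44.9573 + (1−p*)·12.4591]/1.02 = 29.3707. B = V − Δ·S = -95.6224.
(2,2): S=180.6444. Δ = (V_up−V_dn)/(S_up−S_dn) = (91.9248−44.9573)/(205.9346−158.9671) = 1.0000. V = [p*·91.9248 + (1−p*)·44.9573]/1.02 = 68.8701. B = V − Δ·S = -111.7743.
(1,0): S=122.3200. Δ = (V_up−V_dn)/(S_up−S_dn) = (29.3707−6.5772)/(139.4448−107.6416) = 0.7167. V = [p*·29.3707 + (1−p*)·6.5772]/1.02 = 18.4810. B = V − Δ·S = -69.1863.
(1,1): S=158.4600. Δ = (V_up−V_dn)/(S_up−S_dn) = (68.8701−29.3707)/(180.6444−139.4448) = 0.9587. V = [p*·68.8701 + (1−p*)·29.3707]/1.02 = 49.6467. B = V − Δ·S = -102.2741.
(0,0): S=139.0000. Δ = (V_up−V_dn)/(S_up−S_dn) = (49.6467−18.4810)/(158.4600−122.3200) = 0.8624. V = [p*·49.6467 + (1−p*)·18.4810]/1.02 = 34.5711. B = V − Δ·S = -85.2969.
Check: Δ(0,0)·S0 + B(0,0) = 34.5711 = V0.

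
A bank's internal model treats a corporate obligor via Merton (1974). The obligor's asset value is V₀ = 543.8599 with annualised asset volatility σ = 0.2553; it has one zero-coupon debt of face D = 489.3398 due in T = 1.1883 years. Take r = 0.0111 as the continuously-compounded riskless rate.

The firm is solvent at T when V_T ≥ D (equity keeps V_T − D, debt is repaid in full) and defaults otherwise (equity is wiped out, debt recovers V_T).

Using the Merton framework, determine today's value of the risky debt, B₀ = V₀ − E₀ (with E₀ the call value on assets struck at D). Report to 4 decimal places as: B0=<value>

B0=451.5160

Apply the equity-as-call identities (strike 489.3398, horizon 1.1883 years):
d₁ = [ln(V₀/D) + (r + σ²/2)T] / (σ√T)
   = [ln(543.8599/489.3398) + (0.0111 + 0.5·0.2553²)·1.1883] / (0.2553·√1.1883)
   = [0.105635 + 0.051916] / 0.278300 = 0.566116
d₂ = d₁ − σ√T = 0.566116 − 0.278300 = 0.287815
N(d₁) = 0.714342,  N(d₂) = 0.613256,  e^(−rT) = 0.986896
E₀ = V₀·N(d₁) − D·e^(−rT)·N(d₂)
   = 543.8599·0.714342 − 489.3398·0.986896·0.613256 = 92.343914
B₀ = V₀ − E₀ = 543.8599 − 92.343914 = 451.515986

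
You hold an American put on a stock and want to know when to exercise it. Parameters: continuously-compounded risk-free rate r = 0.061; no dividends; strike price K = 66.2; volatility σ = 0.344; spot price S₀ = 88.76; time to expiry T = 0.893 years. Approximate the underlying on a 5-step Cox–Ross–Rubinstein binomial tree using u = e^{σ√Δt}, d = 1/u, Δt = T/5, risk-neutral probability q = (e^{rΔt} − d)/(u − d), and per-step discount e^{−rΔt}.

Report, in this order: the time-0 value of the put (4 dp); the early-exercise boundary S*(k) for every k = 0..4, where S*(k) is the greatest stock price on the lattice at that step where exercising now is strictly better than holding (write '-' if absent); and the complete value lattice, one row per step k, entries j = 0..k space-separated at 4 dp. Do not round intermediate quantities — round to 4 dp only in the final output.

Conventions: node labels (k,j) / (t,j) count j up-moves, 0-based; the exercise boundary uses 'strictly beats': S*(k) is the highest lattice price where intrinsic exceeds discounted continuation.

params: Δt=0.17860 u=1.15648 d=0.86470 q=0.50126 e^(-rΔt)=0.98916
t_5 payoffs: 23.2926 8.8139 0.0000 0.0000 0.0000 0.0000
t_4: node(4,0) S=49.6215 payoff=16.5785 vs cont=15.8612 → 16.5785 [stop]  node(4,1) S=66.3657 payoff=0.0000 vs cont=4.3482 → 4.3482 [wait]  node(4,2) S=88.7600 payoff=0.0000 vs cont=0.0000 → 0.0000 [wait]  node(4,3) S=118.7111 payoff=0.0000 vs cont=0.0000 → 0.0000 [wait]  node(4,4) S=158.7687 payoff=0.0000 vs cont=0.0000 → 0.0000 [wait]  ⇒ S*(4)=49.6215
t_3: node(3,0) S=57.3861 payoff=8.8139 vs cont=10.3347 → 10.3347 [wait]  node(3,1) S=76.7503 payoff=0.0000 vs cont=2.1451 → 2.1451 [wait]  node(3,2) S=102.6489 payoff=0.0000 vs cont=0.0000 → 0.0000 [wait]  node(3,3) S=137.2866 payoff=0.0000 vs cont=0.0000 → 0.0000 [wait]  ⇒ S*(3)=-
t_2: node(2,0) S=66.3657 payoff=0.0000 vs cont=6.1621 → 6.1621 [wait]  node(2,1) S=88.7600 payoff=0.0000 vs cont=1.0583 → 1.0583 [wait]  node(2,2) S=118.7111 payoff=0.0000 vs cont=0.0000 → 0.0000 [wait]  ⇒ S*(2)=-
t_1: node(1,0) S=76.7503 payoff=0.0000 vs cont=3.5647 → 3.5647 [wait]  node(1,1) S=102.6489 payoff=0.0000 vs cont=0.5221 → 0.5221 [wait]  ⇒ S*(1)=-
t_0: node(0,0) S=88.7600 payoff=0.0000 vs cont=2.0174 → 2.0174 [wait]  ⇒ S*(0)=-

price = 2.0174
boundary = - - - - 49.6215
tree:
2.0174
3.5647 0.5221
6.1621 1.0583 0.0000
10.3347 2.1451 0.0000 0.0000
16.5785 4.3482 0.0000 0.0000 0.0000
23.2926 8.8139 0.0000 0.0000 0.0000 0.0000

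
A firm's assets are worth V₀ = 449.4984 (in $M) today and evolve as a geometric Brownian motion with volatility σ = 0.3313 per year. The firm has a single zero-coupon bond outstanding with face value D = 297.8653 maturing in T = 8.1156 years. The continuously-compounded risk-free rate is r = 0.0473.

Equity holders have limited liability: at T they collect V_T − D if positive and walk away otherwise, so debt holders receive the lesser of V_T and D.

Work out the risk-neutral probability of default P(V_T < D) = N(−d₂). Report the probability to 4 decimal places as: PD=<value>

PD=0.3554

Work the structural quantities from V₀ = 449.4984 against face 297.8653:
d₁ = [ln(V₀/D) + (r + σ²/2)T] / (σ√T)
   = [ln(449.4984/297.8653) + (0.0473 + 0.5·0.3313²)·8.1156] / (0.3313·√8.1156)
   = [0.411491 + 0.829251] / 0.943804 = 1.314618
d₂ = d₁ − σ√T = 1.314618 − 0.943804 = 0.370814
risk-neutral PD = N(−d₂) = N(-0.370814) = 0.355388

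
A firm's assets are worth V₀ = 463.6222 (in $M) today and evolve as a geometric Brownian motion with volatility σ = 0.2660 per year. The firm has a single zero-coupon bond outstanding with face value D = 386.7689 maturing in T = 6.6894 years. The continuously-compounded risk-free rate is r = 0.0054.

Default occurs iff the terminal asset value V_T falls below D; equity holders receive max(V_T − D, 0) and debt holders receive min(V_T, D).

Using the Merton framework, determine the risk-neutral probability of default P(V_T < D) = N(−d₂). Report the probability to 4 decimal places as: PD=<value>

Work the structural quantities from V₀ = 463.6222 against face 386.7689:
d₁ = [ln(V₀/D) + (r + σ²/2)T] / (σ√T)
   = [ln(463.6222/386.7689) + (0.0054 + 0.5·0.2660²)·6.6894] / (0.2660·√6.6894)
   = [0.181243 + 0.272780] / 0.687979 = 0.659937
d₂ = d₁ − σ√T = 0.659937 − 0.687979 = -0.028042
risk-neutral PD = N(−d₂) = N(0.028042) = 0.511186

PD=0.5112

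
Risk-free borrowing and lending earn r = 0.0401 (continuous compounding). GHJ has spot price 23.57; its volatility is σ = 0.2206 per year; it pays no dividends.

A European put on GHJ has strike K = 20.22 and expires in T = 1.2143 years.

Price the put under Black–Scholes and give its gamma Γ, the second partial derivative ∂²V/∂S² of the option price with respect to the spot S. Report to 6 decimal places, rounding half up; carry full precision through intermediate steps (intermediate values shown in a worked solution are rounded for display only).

price = 0.586742
Γ = 0.044236

σ√T = 0.2206·√1.2143 = 0.243091
d₁ = (ln(S/K) + (r+σ²/2)T) / (σ√T) = (ln(23.57/20.22) + (0.0401+0.2206²/2)·1.2143) / 0.243091 = (0.153303 + 0.078240) / 0.243091 = 0.952494
d₂ = d₁ − σ√T = 0.952494 − 0.243091 = 0.709403
e^{−rT} = 0.952473
N(−d₁) = 0.170423,  N(−d₂) = 0.239037
Put price V = K·e^{−rT}·N(−d₂) − S·N(−d₁) = 4.603618 − 4.016877 = 0.586742
φ(d₁) = (1/√(2π))·e^{−d₁²/2} = 0.253457
Γ = φ(d₁) / (S·σ·√T) = 0.044236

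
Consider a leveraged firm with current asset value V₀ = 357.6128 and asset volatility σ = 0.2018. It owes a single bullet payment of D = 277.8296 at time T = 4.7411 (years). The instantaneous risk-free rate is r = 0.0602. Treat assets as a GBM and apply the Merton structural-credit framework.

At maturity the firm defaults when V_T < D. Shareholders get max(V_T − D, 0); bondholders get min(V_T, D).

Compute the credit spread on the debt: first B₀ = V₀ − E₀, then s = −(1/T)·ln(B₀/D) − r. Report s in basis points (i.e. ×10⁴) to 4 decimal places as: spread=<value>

spread=64.6790

Equity is a call on the firm's assets struck at D = 277.8296:
d₁ = [ln(V₀/D) + (r + σ²/2)T] / (σ√T)
   = [ln(357.6128/277.8296) + (0.0602 + 0.5·0.2018²)·4.7411] / (0.2018·√4.7411)
   = [0.252443 + 0.381951] / 0.439401 = 1.443770
d₂ = d₁ − σ√T = 1.443770 − 0.439401 = 1.004369
N(d₁) = 0.925598,  N(d₂) = 0.842400,  e^(−rT) = 0.751703
E₀ = V₀·N(d₁) − D·e^(−rT)·N(d₂)
   = 357.6128·0.925598 − 277.8296·0.751703·0.842400 = 155.074539
B₀ = V₀ − E₀ = 357.6128 − 155.074539 = 202.538261
spread = −(1/T)·ln(B₀/D) − r = −(1/4.7411)·ln(202.538261/277.8296) − 0.0602 = 0.00646790
in basis points: 0.00646790 × 10⁴ = 64.6790 bp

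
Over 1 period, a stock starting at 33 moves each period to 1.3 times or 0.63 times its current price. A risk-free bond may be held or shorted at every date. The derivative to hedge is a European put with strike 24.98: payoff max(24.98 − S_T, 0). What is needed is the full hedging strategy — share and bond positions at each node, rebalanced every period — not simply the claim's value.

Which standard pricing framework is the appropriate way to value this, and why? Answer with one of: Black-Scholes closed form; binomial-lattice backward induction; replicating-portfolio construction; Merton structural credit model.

Key observation: what is demanded is not a single number but the (Δ, B) position at each node of the 1.3/0.63 tree starting at 33; constructing those positions is the replicating-portfolio method.

framework: replicating-portfolio construction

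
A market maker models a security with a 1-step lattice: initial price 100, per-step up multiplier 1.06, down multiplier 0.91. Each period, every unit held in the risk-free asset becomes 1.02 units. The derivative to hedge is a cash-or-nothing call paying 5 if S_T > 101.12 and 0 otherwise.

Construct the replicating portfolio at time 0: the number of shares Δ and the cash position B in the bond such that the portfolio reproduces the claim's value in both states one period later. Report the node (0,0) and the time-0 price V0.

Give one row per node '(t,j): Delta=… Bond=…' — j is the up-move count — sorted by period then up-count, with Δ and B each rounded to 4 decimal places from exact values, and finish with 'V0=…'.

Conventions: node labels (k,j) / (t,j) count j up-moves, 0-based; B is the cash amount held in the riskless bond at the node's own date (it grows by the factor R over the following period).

The replicating-portfolio and risk-neutral prices coincide; use p* = (1.02−0.91)/(1.06−0.91) = 0.7333 for the latter.
At maturity the claim pays: V(1,0)=0.0000, V(1,1)=5.0000
(0,0): S=100.0000. Δ = (V_up−V_dn)/(S_up−S_dn) = (5.0000−0.0000)/(106.0000−91.0000) = 0.3333. V = [p*·5.0000 + (1−p*)·0.0000]/1.02 = 3.5948. B = V − Δ·S = -29.7386.
Check: Δ(0,0)·S0 + B(0,0) = 3.5948 = V0.

(0,0): Delta=0.3333 Bond=-29.7386
V0=3.5948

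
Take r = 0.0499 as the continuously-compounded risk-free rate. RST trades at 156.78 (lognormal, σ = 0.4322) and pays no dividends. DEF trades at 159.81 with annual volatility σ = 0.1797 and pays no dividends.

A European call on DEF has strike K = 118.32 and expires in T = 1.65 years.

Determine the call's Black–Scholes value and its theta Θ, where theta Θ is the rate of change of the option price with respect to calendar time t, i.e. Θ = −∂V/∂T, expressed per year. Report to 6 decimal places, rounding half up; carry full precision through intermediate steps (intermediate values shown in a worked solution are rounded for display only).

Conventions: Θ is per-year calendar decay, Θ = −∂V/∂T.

σ√T = 0.1797·√1.65 = 0.230829
d₁ = (ln(S/K) + (r+σ²/2)T) / (σ√T) = (ln(159.81/118.32) + (0.0499+0.1797²/2)·1.65) / 0.230829 = (0.300593 + 0.108976) / 0.230829 = 1.774340
d₂ = d₁ − σ√T = 1.774340 − 0.230829 = 1.543511
e^{−rT} = 0.920963
N(d₁) = 0.961997,  N(d₂) = 0.938647
Call price V = S·N(d₁) − K·e^{−rT}·N(d₂) = 153.736663 − 102.282803 = 51.453860
φ(d₁) = (1/√(2π))·e^{−d₁²/2} = 0.082655
Θ = −S·φ(d₁)·σ/(2√T) − r·K·e^{−rT}·N(d₂) = −0.923952 − 5.103912 = -6.027864

price = 51.453860
Θ = -6.027864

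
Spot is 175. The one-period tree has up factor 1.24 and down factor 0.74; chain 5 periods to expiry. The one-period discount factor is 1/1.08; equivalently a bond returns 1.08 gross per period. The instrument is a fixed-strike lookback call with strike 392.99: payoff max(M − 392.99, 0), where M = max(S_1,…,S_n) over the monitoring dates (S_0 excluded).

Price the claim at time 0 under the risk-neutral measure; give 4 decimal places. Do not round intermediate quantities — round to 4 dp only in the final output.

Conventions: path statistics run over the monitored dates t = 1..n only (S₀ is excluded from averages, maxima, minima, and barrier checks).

No-arbitrage gives p* = (R−d)/(u−d) = 0.6800: enumerate every path, weight its payoff by its p*-probability, and discount by R^5.
Enumerate all 2^5 = 32 price paths (U = up ×1.24, D = down ×0.74); each path with k up-moves has probability p*^k·(1−p*)^(5−k).
DDDDD: M=129.5000, payoff=0.0000, prob=0.003355
UDDDD: M=217.0000, payoff=0.0000, prob=0.007130
DUDDD: M=160.5800, payoff=0.0000, prob=0.007130
UUDDD: M=269.0800, payoff=0.0000, prob=0.015152
DDUDD: M=129.5000, payoff=0.0000, prob=0.007130
UDUDD: M=217.0000, payoff=0.0000, prob=0.015152
DUUDD: M=199.1192, payoff=0.0000, prob=0.015152
UUUDD: M=333.6592, payoff=0.0000, prob=0.032198
DDDUD: M=129.5000, payoff=0.0000, prob=0.007130
UDDUD: M=217.0000, payoff=0.0000, prob=0.015152
DUDUD: M=160.5800, payoff=0.0000, prob=0.015152
UUDUD: M=269.0800, payoff=0.0000, prob=0.032198
DDUUD: M=147.3482, payoff=0.0000, prob=0.015152
UDUUD: M=246.9078, payoff=0.0000, prob=0.032198
DUUUD: M=246.9078, payoff=0.0000, prob=0.032198
UUUUD: M=413.7374, payoff=20.7474, prob=0.068420
DDDDU: M=129.5000, payoff=0.0000, prob=0.007130
UDDDU: M=217.0000, payoff=0.0000, prob=0.015152
DUDDU: M=160.5800, payoff=0.0000, prob=0.015152
UUDDU: M=269.0800, payoff=0.0000, prob=0.032198
DDUDU: M=129.5000, payoff=0.0000, prob=0.015152
UDUDU: M=217.0000, payoff=0.0000, prob=0.032198
DUUDU: M=199.1192, payoff=0.0000, prob=0.032198
UUUDU: M=333.6592, payoff=0.0000, prob=0.068420
DDDUU: M=129.5000, payoff=0.0000, prob=0.015152
UDDUU: M=217.0000, payoff=0.0000, prob=0.032198
DUDUU: M=182.7118, payoff=0.0000, prob=0.032198
UUDUU: M=306.1657, payoff=0.0000, prob=0.068420
DDUUU: M=182.7118, payoff=0.0000, prob=0.032198
UDUUU: M=306.1657, payoff=0.0000, prob=0.068420
DUUUU: M=306.1657, payoff=0.0000, prob=0.068420
UUUUU: M=513.0344, payoff=120.0444, prob=0.145393
Price = Σ prob·payoff / R^5 = 18.873202 / 1.469328 = 12.8448

price = 12.8448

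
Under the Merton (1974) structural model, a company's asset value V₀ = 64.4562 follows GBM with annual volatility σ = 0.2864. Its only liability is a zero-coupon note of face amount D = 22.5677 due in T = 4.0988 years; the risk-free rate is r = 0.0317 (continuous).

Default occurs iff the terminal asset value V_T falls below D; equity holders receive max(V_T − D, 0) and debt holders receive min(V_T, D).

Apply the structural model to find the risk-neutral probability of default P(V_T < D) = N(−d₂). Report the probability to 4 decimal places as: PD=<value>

PD=0.0406

Equity is a call on the firm's assets struck at D = 22.5677:
d₁ = [ln(V₀/D) + (r + σ²/2)T] / (σ√T)
   = [ln(64.4562/22.5677) + (0.0317 + 0.5·0.2864²)·4.0988] / (0.2864·√4.0988)
   = [1.049466 + 0.298034] / 0.579831 = 2.323954
d₂ = d₁ − σ√T = 2.323954 − 0.579831 = 1.744123
risk-neutral PD = N(−d₂) = N(-1.744123) = 0.040569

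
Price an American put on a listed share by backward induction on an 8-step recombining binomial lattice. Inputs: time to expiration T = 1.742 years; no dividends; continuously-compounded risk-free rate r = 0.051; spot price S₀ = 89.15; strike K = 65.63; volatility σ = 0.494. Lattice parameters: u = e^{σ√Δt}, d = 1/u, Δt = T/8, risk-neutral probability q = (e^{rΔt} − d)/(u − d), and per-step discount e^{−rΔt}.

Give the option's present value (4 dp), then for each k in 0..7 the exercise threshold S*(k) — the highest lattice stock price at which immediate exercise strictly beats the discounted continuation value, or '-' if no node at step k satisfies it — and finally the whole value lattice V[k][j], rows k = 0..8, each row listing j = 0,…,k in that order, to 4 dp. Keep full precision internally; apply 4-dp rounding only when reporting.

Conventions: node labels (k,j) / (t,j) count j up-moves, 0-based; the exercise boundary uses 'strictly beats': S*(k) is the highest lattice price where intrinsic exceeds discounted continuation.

price = 8.4490
boundary = - - - - 35.4543 28.1551 35.4543 44.6460
tree:
8.4490
12.1363 4.4366
16.9839 6.8858 1.7434
23.0501 10.4567 2.9690 0.3842
30.1757 15.4571 4.9914 0.7284 0.0000
37.4749 22.0819 8.2547 1.3809 0.0000 0.0000
43.2715 30.1757 13.3590 2.6180 0.0000 0.0000 0.0000
47.8746 37.4749 20.9840 4.9632 0.0000 0.0000 0.0000 0.0000
51.5300 43.2715 30.1757 9.4094 0.0000 0.0000 0.0000 0.0000 0.0000

Δt=0.21775  u=1.25925  d=0.79412  q=0.46663  discount=0.98896
step 8 (expiry): payoffs max(K−S,0) = 51.5300 43.2715 30.1757 9.4094 0.0000 0.0000 0.0000 0.0000 0.0000
step 7: (k=7,j=0): S=17.7554, K−S=47.8746, hold=47.1498 ⇒ V=47.8746 exercise | (k=7,j=1): S=28.1551, K−S=37.4749, hold=36.7501 ⇒ V=37.4749 exercise | (k=7,j=2): S=44.6460, K−S=20.9840, hold=20.2592 ⇒ V=20.9840 exercise | (k=7,j=3): S=70.7959, K−S=0.0000, hold=4.9632 ⇒ V=4.9632 continue | (k=7,j=4): S=112.2624, K−S=0.0000, hold=0.0000 ⇒ V=0.0000 continue | (k=7,j=5): S=178.0165, K−S=0.0000, hold=0.0000 ⇒ V=0.0000 continue | (k=7,j=6): S=282.2840, K−S=0.0000, hold=0.0000 ⇒ V=0.0000 continue | (k=7,j=7): S=447.6227, K−S=0.0000, hold=0.0000 ⇒ V=0.0000 continue  boundary S*=44.6460
step 6: (k=6,j=0): S=22.3585, K−S=43.2715, hold=42.5466 ⇒ V=43.2715 exercise | (k=6,j=1): S=35.4543, K−S=30.1757, hold=29.4508 ⇒ V=30.1757 exercise | (k=6,j=2): S=56.2206, K−S=9.4094, hold=13.3590 ⇒ V=13.3590 continue | (k=6,j=3): S=89.1500, K−S=0.0000, hold=2.6180 ⇒ V=2.6180 continue | (k=6,j=4): S=141.3668, K−S=0.0000, hold=0.0000 ⇒ V=0.0000 continue | (k=6,j=5): S=224.1678, K−S=0.0000, hold=0.0000 ⇒ V=0.0000 continue | (k=6,j=6): S=355.4669, K−S=0.0000, hold=0.0000 ⇒ V=0.0000 continue  boundary S*=35.4543
step 5: (k=5,j=0): S=28.1551, K−S=37.4749, hold=36.7501 ⇒ V=37.4749 exercise | (k=5,j=1): S=44.6460, K−S=20.9840, hold=22.0819 ⇒ V=22.0819 continue | (k=5,j=2): S=70.7959, K−S=0.0000, hold=8.2547 ⇒ V=8.2547 continue | (k=5,j=3): S=112.2624, K−S=0.0000, hold=1.3809 ⇒ V=1.3809 continue | (k=5,j=4): S=178.0165, K−S=0.0000, hold=0.0000 ⇒ V=0.0000 continue | (k=5,j=5): S=282.2840, K−S=0.0000, hold=0.0000 ⇒ V=0.0000 continue  boundary S*=28.1551
step 4: (k=4,j=0): S=35.4543, K−S=30.1757, hold=29.9575 ⇒ V=30.1757 exercise | (k=4,j=1): S=56.2206, K−S=9.4094, hold=15.4571 ⇒ V=15.4571 continue | (k=4,j=2): S=89.1500, K−S=0.0000, hold=4.9914 ⇒ V=4.9914 continue | (k=4,j=3): S=141.3668, K−S=0.0000, hold=0.7284 ⇒ V=0.7284 continue | (k=4,j=4): S=224.1678, K−S=0.0000, hold=0.0000 ⇒ V=0.0000 continue  boundary S*=35.4543
step 3: (k=3,j=0): S=44.6460, K−S=20.9840, hold=23.0501 ⇒ V=23.0501 continue | (k=3,j=1): S=70.7959, K−S=0.0000, hold=10.4567 ⇒ V=10.4567 continue | (k=3,j=2): S=112.2624, K−S=0.0000, hold=2.9690 ⇒ V=2.9690 continue | (k=3,j=3): S=178.0165, K−S=0.0000, hold=0.3842 ⇒ V=0.3842 continue  boundary S*=-
step 2: (k=2,j=0): S=56.2206, K−S=9.4094, hold=16.9839 ⇒ V=16.9839 continue | (k=2,j=1): S=89.1500, K−S=0.0000, hold=6.8858 ⇒ V=6.8858 continue | (k=2,j=2): S=141.3668, K−S=0.0000, hold=1.7434 ⇒ V=1.7434 continue  boundary S*=-
step 1: (k=1,j=0): S=70.7959, K−S=0.0000, hold=12.1363 ⇒ V=12.1363 continue | (k=1,j=1): S=112.2624, K−S=0.0000, hold=4.4366 ⇒ V=4.4366 continue  boundary S*=-
step 0: (k=0,j=0): S=89.1500, K−S=0.0000, hold=8.4490 ⇒ V=8.4490 continue  boundary S*=-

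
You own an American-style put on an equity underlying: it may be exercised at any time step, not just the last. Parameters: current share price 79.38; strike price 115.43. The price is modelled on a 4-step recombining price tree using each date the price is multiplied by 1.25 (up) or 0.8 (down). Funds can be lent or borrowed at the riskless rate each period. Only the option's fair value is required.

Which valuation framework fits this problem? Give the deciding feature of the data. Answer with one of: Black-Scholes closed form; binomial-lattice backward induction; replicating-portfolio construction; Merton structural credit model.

Key observation: the put (strike 115.43 on spot 79.38) is American-style on a 4-step discrete price model, so the early-exercise decision at every node requires stepwise backward valuation — a closed form cannot price the exercise right.

framework: binomial-lattice backward induction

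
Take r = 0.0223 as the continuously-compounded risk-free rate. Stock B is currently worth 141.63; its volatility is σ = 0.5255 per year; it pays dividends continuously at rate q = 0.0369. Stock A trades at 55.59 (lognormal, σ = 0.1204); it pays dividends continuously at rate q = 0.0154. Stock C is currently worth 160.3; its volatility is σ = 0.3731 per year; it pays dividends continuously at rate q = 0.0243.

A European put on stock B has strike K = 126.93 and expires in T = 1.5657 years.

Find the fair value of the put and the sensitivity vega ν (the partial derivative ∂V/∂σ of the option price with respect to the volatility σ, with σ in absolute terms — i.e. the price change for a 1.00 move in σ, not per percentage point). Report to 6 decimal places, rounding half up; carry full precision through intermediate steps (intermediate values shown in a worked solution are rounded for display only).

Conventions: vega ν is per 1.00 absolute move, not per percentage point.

σ√T = 0.5255·√1.5657 = 0.657547
d₁ = (ln(S/K) + (r−q+σ²/2)T) / (σ√T) = (ln(141.63/126.93) + (0.0223−0.0369+0.5255²/2)·1.5657) / 0.657547 = (0.109582 + 0.193325) / 0.657547 = 0.460662
d₂ = d₁ − σ√T = 0.460662 − 0.657547 = -0.196885
e^{−rT} = 0.965687
e^{−qT} = 0.943863
N(−d₁) = 0.322520,  N(−d₂) = 0.578041
Put price V = K·e^{−rT}·N(−d₂) − S·e^{−qT}·N(−d₁) = 70.853229 − 43.114309 = 27.738920
φ(d₁) = (1/√(2π))·e^{−d₁²/2} = 0.358781
ν = S·e^{−qT}·φ(d₁)·√T = 60.013334

price = 27.738920
ν = 60.013334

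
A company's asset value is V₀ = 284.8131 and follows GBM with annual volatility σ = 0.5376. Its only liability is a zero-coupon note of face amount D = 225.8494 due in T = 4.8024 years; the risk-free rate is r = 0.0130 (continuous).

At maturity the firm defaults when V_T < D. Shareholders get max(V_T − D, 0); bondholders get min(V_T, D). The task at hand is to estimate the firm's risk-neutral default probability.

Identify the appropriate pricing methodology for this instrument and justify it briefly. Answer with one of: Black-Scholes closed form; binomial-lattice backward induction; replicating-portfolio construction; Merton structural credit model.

Key observation: the data describe a firm's assets (V₀ = 284.8131, GBM) and a single zero-coupon debt of face 225.8494, so credit quantities follow from equity-as-call in the structural model.

framework: Merton structural credit model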